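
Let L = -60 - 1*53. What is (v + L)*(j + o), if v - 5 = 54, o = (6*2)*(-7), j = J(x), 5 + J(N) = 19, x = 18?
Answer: 3780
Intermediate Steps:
J(N) = 14 (J(N) = -5 + 19 = 14)
j = 14
o = -84 (o = 12*(-7) = -84)
L = -113 (L = -60 - 53 = -113)
v = 59 (v = 5 + 54 = 59)
(v + L)*(j + o) = (59 - 113)*(14 - 84) = -54*(-70) = 3780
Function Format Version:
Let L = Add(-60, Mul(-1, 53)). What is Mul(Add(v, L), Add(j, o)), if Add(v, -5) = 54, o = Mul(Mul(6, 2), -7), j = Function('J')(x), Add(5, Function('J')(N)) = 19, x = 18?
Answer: 3780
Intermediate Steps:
Function('J')(N) = 14 (Function('J')(N) = Add(-5, 19) = 14)
j = 14
o = -84 (o = Mul(12, -7) = -84)
L = -113 (L = Add(-60, -53) = -113)
v = 59 (v = Add(5, 54) = 59)
Mul(Add(v, L), Add(j, o)) = Mul(Add(59, -113), Add(14, -84)) = Mul(-54, -70) = 3780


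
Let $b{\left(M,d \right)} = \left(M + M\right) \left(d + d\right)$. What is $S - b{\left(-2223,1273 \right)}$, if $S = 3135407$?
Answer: $14454923$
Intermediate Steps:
$b{\left(M,d \right)} = 4 M d$ ($b{\left(M,d \right)} = 2 M 2 d = 4 M d$)
$S - b{\left(-2223,1273 \right)} = 3135407 - 4 \left(-2223\right) 1273 = 3135407 - -11319516 = 3135407 + 11319516 = 14454923$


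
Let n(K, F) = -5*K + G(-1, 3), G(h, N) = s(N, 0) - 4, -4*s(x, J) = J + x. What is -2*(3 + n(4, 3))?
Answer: 87/2 ≈ 43.500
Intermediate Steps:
s(x, J) = -J/4 - x/4 (s(x, J) = -(J + x)/4 = -J/4 - x/4)
G(h, N) = -4 - N/4 (G(h, N) = (-1/4*0 - N/4) - 4 = (0 - N/4) - 4 = -N/4 - 4 = -4 - N/4)
n(K, F) = -19/4 - 5*K (n(K, F) = -5*K + (-4 - 1/4*3) = -5*K + (-4 - 3/4) = -5*K - 19/4 = -19/4 - 5*K)
-2*(3 + n(4, 3)) = -2*(3 + (-19/4 - 5*4)) = -2*(3 + (-19/4 - 20)) = -2*(3 - 99/4) = -2*(-87/4) = 87/2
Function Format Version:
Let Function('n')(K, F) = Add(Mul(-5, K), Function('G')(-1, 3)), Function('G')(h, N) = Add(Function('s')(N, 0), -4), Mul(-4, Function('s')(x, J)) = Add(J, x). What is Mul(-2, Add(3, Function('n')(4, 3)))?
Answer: Rational(87, 2) ≈ 43.500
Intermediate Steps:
Function('s')(x, J) = Add(Mul(Rational(-1, 4), J), Mul(Rational(-1, 4), x)) (Function('s')(x, J) = Mul(Rational(-1, 4), Add(J, x)) = Add(Mul(Rational(-1, 4), J), Mul(Rational(-1, 4), x)))
Function('G')(h, N) = Add(-4, Mul(Rational(-1, 4), N)) (Function('G')(h, N) = Add(Add(Mul(Rational(-1, 4), 0), Mul(Rational(-1, 4), N)), -4) = Add(Add(0, Mul(Rational(-1, 4), N)), -4) = Add(Mul(Rational(-1, 4), N), -4) = Add(-4, Mul(Rational(-1, 4), N)))
Function('n')(K, F) = Add(Rational(-19, 4), Mul(-5, K)) (Function('n')(K, F) = Add(Mul(-5, K), Add(-4, Mul(Rational(-1, 4), 3))) = Add(Mul(-5, K), Add(-4, Rational(-3, 4))) = Add(Mul(-5, K), Rational(-19, 4)) = Add(Rational(-19, 4), Mul(-5, K)))
Mul(-2, Add(3, Function('n')(4, 3))) = Mul(-2, Add(3, Add(Rational(-19, 4), Mul(-5, 4)))) = Mul(-2, Add(3, Add(Rational(-19, 4), -20))) = Mul(-2, Add(3, Rational(-99, 4))) = Mul(-2, Rational(-87, 4)) = Rational(87, 2)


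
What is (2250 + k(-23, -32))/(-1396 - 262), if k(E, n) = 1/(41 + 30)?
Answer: -159751/117718 ≈ -1.3571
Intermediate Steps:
k(E, n) = 1/71
(2250 + k(-23, -32))/(-1396 - 262) = (2250 + 1/71)/(-1396 - 262) = (159751/71)/(-1658) = (159751/71)*(-1/1658) = -159751/117718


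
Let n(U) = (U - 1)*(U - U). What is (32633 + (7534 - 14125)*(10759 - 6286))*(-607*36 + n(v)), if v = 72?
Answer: 643517581320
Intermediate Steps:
n(U) = 0 (n(U) = (-1 + U)*0 = 0)
(32633 + (7534 - 14125)*(10759 - 6286))*(-607*36 + n(v)) = (32633 + (7534 - 14125)*(10759 - 6286))*(-607*36 + 0) = (32633 - 6591*4473)*(-21852 + 0) = (32633 - 29481543)*(-21852) = -29448910*(-21852) = 643517581320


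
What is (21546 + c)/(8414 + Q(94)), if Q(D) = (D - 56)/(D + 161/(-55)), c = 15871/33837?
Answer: 3651900975857/1426155649992 ≈ 2.5607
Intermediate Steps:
c = 15871/33837 (c = 15871*(1/33837) = 15871/33837 ≈ 0.46904)
Q(D) = (-56 + D)/(-161/55 + D) (Q(D) = (-56 + D)/(D + 161*(-1/55)) = (-56 + D)/(D - 161/55) = (-56 + D)/(-161/55 + D))
(21546 + c)/(8414 + Q(94)) = (21546 + 15871/33837)/(8414 + 55*(-56 + 94)/(-161 + 55*94)) = 729067873/(33837*(8414 + 55*38/(-161 + 5170))) = 729067873/(33837*(8414 + 55*38/5009)) = 729067873/(33837*(8414 + 55*(1/5009)*38)) = 729067873/(33837*(8414 + 2090/5009)) = 729067873/(33837*(42147816/5009)) = (729067873/33837)*(5009/42147816) = 3651900975857/1426155649992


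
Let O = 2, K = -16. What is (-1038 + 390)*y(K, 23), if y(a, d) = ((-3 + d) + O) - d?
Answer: 648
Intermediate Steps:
y(a, d) = -1 (y(a, d) = ((-3 + d) + 2) - d = (-1 + d) - d = -1)
(-1038 + 390)*y(K, 23) = (-1038 + 390)*(-1) = -648*(-1) = 648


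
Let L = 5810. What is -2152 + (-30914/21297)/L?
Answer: -133139488777/61867785 ≈ -2152.0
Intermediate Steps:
-2152 + (-30914/21297)/L = -2152 - 30914/21297/5810 = -2152 - 30914*1/21297*(1/5810) = -2152 - 30914/21297*1/5810 = -2152 - 15457/61867785 = -133139488777/61867785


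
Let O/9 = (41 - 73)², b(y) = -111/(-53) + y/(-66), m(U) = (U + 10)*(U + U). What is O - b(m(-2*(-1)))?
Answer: 5372131/583 ≈ 9214.6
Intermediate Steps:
m(U) = 2*U*(10 + U) (m(U) = (10 + U)*(2*U) = 2*U*(10 + U))
b(y) = 111/53 - y/66 (b(y) = -111*(-1/53) + y*(-1/66) = 111/53 - y/66)
O = 9216 (O = 9*(41 - 73)² = 9*(-32)² = 9*1024 = 9216)
O - b(m(-2*(-1))) = 9216 - (111/53 - (-2*(-1))*(10 - 2*(-1))/33) = 9216 - (111/53 - 2*(10 + 2)/33) = 9216 - (111/53 - 2*12/33) = 9216 - (111/53 - 1/66*48) = 9216 - (111/53 - 8/11) = 9216 - 1*797/583 = 9216 - 797/583 = 5372131/583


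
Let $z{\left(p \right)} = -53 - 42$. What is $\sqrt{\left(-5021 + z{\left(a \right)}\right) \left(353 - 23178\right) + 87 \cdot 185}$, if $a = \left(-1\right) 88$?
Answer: $\sqrt{116788795} \approx 10807.0$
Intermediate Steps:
$a = -88$
$z{\left(p \right)} = -95$ ($z{\left(p \right)} = -53 - 42 = -95$)
$\sqrt{\left(-5021 + z{\left(a \right)}\right) \left(353 - 23178\right) + 87 \cdot 185} = \sqrt{\left(-5021 - 95\right) \left(353 - 23178\right) + 87 \cdot 185} = \sqrt{\left(-5116\right) \left(-22825\right) + 16095} = \sqrt{116772700 + 16095} = \sqrt{116788795}$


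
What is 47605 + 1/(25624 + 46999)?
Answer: 3457217916/72623 ≈ 47605.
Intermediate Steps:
47605 + 1/(25624 + 46999) = 47605 + 1/72623 = 3457217916/72623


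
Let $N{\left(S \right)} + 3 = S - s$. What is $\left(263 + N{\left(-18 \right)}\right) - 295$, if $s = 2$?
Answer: $-55$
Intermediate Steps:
$N{\left(S \right)} = -5 + S$ ($N{\left(S \right)} = -3 + \left(S - 2\right) = -3 + \left(-2 + S\right) = -5 + S$)
$\left(263 + N{\left(-18 \right)}\right) - 295 = \left(263 - 23\right) - 295 = 240 - 295 = -55$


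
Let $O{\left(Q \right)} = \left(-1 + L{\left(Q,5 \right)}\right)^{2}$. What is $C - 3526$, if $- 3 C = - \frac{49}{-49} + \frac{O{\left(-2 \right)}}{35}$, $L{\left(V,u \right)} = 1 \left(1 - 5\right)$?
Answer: $- \frac{24686}{7} \approx -3526.6$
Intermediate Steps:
$L{\left(V,u \right)} = -4$ ($L{\left(V,u \right)} = 1 \left(-4\right) = -4$)
$O{\left(Q \right)} = 25$ ($O{\left(Q \right)} = \left(-1 - 4\right)^{2} = \left(-5\right)^{2} = 25$)
$C = - \frac{4}{7}$ ($C = - \frac{- \frac{49}{-49} + \frac{25}{35}}{3} = - \frac{\left(-49\right) \left(- \frac{1}{49}\right) + 25 \cdot \frac{1}{35}}{3} = - \frac{1 + \frac{5}{7}}{3} = \left(- \frac{1}{3}\right) \frac{12}{7} = - \frac{4}{7} \approx -0.57143$)
$C - 3526 = - \frac{4}{7} - 3526 = - \frac{24686}{7}$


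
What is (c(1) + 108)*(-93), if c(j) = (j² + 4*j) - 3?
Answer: -10230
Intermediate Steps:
c(j) = -3 + j² + 4*j
(c(1) + 108)*(-93) = ((-3 + 1² + 4*1) + 108)*(-93) = ((-3 + 1 + 4) + 108)*(-93) = (2 + 108)*(-93) = 110*(-93) = -10230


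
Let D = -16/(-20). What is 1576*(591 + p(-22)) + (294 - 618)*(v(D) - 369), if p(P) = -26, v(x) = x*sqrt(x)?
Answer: 1009996 - 2592*sqrt(5)/25 ≈ 1.0098e+6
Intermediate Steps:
D = 4/5 (D = -16*(-1/20) = 4/5 ≈ 0.80000)
v(x) = x**(3/2)
1576*(591 + p(-22)) + (294 - 618)*(v(D) - 369) = 1576*(591 - 26) + (294 - 618)*((4/5)**(3/2) - 369) = 1576*565 - 324*(8*sqrt(5)/25 - 369) = 890440 - 324*(-369 + 8*sqrt(5)/25) = 890440 + (119556 - 2592*sqrt(5)/25) = 1009996 - 2592*sqrt(5)/25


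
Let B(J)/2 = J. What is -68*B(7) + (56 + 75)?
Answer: -821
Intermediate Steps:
B(J) = 2*J
-68*B(7) + (56 + 75) = -136*7 + (56 + 75) = -68*14 + 131 = -952 + 131 = -821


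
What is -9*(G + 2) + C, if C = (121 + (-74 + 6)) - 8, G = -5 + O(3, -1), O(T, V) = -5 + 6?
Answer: 63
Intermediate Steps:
O(T, V) = 1
G = -4 (G = -5 + 1 = -4)
C = 45 (C = (121 - 68) - 8 = 53 - 8 = 45)
-9*(G + 2) + C = -9*(-4 + 2) + 45 = -9*(-2) + 45 = 18 + 45 = 63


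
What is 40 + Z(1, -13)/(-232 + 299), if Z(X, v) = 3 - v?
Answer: 2696/67 ≈ 40.239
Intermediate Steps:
40 + Z(1, -13)/(-232 + 299) = 40 + (3 - 1*(-13))/(-232 + 299) = 40 + (3 + 13)/67 = 40 + 16*(1/67) = 40 + 16/67 = 2696/67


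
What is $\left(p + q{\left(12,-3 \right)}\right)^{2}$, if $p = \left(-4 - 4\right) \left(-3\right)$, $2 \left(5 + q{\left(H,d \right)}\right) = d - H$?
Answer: $\frac{529}{4} \approx 132.25$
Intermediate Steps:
$q{\left(H,d \right)} = -5 + \frac{d}{2} - \frac{H}{2}$ ($q{\left(H,d \right)} = -5 + \frac{d - H}{2} = -5 - \left(\frac{H}{2} - \frac{d}{2}\right) = -5 + \frac{d}{2} - \frac{H}{2}$)
$p = 24$ ($p = \left(-8\right) \left(-3\right) = 24$)
$\left(p + q{\left(12,-3 \right)}\right)^{2} = \left(24 - \frac{25}{2}\right)^{2} = \left(\frac{23}{2}\right)^{2} = \frac{529}{4}$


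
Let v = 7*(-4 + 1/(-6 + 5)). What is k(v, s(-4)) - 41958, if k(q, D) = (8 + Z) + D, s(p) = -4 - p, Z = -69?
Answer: -42019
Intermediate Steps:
v = -35 (v = 7*(-4 + 1/(-1)) = 7*(-4 - 1) = 7*(-5) = -35)
k(q, D) = -61 + D (k(q, D) = (8 - 69) + D = -61 + D)
k(v, s(-4)) - 41958 = (-61 + (-4 - 1*(-4))) - 41958 = (-61 + (-4 + 4)) - 41958 = (-61 + 0) - 41958 = -61 - 41958 = -42019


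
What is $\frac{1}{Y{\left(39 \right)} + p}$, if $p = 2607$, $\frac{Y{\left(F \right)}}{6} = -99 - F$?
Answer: $\frac{1}{1779} \approx 0.00056211$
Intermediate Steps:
$Y{\left(F \right)} = -594 - 6 F$ ($Y{\left(F \right)} = 6 \left(-99 - F\right) = -594 - 6 F$)
$\frac{1}{Y{\left(39 \right)} + p} = \frac{1}{\left(-594 - 234\right) + 2607} = \frac{1}{-828 + 2607} = \frac{1}{1779}$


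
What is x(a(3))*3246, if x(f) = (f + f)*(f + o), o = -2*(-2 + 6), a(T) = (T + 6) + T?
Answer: 311616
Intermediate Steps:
a(T) = 6 + 2*T (a(T) = (6 + T) + T = 6 + 2*T)
o = -8 (o = -2*4 = -8)
x(f) = 2*f*(-8 + f) (x(f) = (f + f)*(f - 8) = (2*f)*(-8 + f) = 2*f*(-8 + f))
x(a(3))*3246 = (2*(6 + 2*3)*(-8 + (6 + 2*3)))*3246 = (2*(6 + 6)*(-8 + (6 + 6)))*3246 = (2*12*(-8 + 12))*3246 = (2*12*4)*3246 = 96*3246 = 311616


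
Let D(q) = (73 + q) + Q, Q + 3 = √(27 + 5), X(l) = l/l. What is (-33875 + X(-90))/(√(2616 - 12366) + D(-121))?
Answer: -33874/(-51 + 4*√2 + 5*I*√390) ≈ 130.1 + 283.31*I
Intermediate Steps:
X(l) = 1
Q = -3 + 4*√2 (Q = -3 + √(27 + 5) = -3 + √32 = -3 + 4*√2 ≈ 2.6569)
D(q) = 70 + q + 4*√2 (D(q) = (73 + q) + (-3 + 4*√2) = 70 + q + 4*√2)
(-33875 + X(-90))/(√(2616 - 12366) + D(-121)) = (-33875 + 1)/(√(2616 - 12366) + (70 - 121 + 4*√2)) = -33874/(√(-9750) + (-51 + 4*√2)) = -33874/(5*I*√390 + (-51 + 4*√2)) = -33874/(-51 + 4*√2 + 5*I*√390)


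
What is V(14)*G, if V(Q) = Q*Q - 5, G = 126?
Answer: 24066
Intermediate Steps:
V(Q) = -5 + Q² (V(Q) = Q² - 5 = -5 + Q²)
V(14)*G = (-5 + 14²)*126 = (-5 + 196)*126 = 191*126 = 24066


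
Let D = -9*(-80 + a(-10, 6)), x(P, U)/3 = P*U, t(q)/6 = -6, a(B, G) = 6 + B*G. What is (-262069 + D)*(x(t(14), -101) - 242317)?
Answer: 60366045967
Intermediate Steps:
t(q) = -36 (t(q) = 6*(-6) = -36)
x(P, U) = 3*P*U (x(P, U) = 3*(P*U) = 3*P*U)
D = 1206 (D = -9*(-80 + (6 - 10*6)) = -9*(-80 + (6 - 60)) = -9*(-80 - 54) = -9*(-134) = 1206)
(-262069 + D)*(x(t(14), -101) - 242317) = (-262069 + 1206)*(3*(-36)*(-101) - 242317) = -260863*(10908 - 242317) = -260863*(-231409) = 60366045967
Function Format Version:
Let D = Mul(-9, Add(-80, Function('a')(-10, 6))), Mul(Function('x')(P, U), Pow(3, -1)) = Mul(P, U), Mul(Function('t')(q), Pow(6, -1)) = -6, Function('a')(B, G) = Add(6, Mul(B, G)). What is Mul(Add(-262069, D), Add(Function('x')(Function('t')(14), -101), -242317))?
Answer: 60366045967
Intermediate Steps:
Function('t')(q) = -36 (Function('t')(q) = Mul(6, -6) = -36)
Function('x')(P, U) = Mul(3, P, U) (Function('x')(P, U) = Mul(3, Mul(P, U)) = Mul(3, P, U))
D = 1206 (D = Mul(-9, Add(-80, Add(6, Mul(-10, 6)))) = Mul(-9, Add(-80, Add(6, -60))) = Mul(-9, Add(-80, -54)) = Mul(-9, -134) = 1206)
Mul(Add(-262069, D), Add(Function('x')(Function('t')(14), -101), -242317)) = Mul(Add(-262069, 1206), Add(Mul(3, -36, -101), -242317)) = Mul(-260863, Add(10908, -242317)) = Mul(-260863, -231409) = 60366045967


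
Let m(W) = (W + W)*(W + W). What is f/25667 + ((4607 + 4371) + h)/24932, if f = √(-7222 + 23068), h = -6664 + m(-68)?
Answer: 10405/12466 + √15846/25667 ≈ 0.83957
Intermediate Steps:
m(W) = 4*W² (m(W) = (2*W)*(2*W) = 4*W²)
h = 11832 (h = -6664 + 4*(-68)² = -6664 + 4*4624 = -6664 + 18496 = 11832)
f = √15846 ≈ 125.88
f/25667 + ((4607 + 4371) + h)/24932 = √15846/25667 + ((4607 + 4371) + 11832)/24932 = √15846*(1/25667) + (8978 + 11832)*(1/24932) = √15846/25667 + 20810*(1/24932) = √15846/25667 + 10405/12466 = 10405/12466 + √15846/25667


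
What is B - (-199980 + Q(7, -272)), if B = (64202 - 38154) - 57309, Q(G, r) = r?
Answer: 168991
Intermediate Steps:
B = -31261 (B = 26048 - 57309 = -31261)
B - (-199980 + Q(7, -272)) = -31261 - (-199980 - 272) = -31261 - 1*(-200252) = -31261 + 200252 = 168991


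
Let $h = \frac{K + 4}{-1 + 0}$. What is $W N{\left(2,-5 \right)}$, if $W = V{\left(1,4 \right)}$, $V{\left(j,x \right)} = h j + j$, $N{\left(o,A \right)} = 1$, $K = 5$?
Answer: $-8$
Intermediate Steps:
$h = -9$ ($h = \frac{5 + 4}{-1 + 0} = \frac{9}{-1} = 9 \left(-1\right) = -9$)
$V{\left(j,x \right)} = - 8 j$ ($V{\left(j,x \right)} = - 9 j + j = - 8 j$)
$W = -8$ ($W = \left(-8\right) 1 = -8$)
$W N{\left(2,-5 \right)} = \left(-8\right) 1 = -8$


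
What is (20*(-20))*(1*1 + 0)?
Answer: -400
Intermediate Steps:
(20*(-20))*(1*1 + 0) = -400*(1 + 0) = -400*1 = -400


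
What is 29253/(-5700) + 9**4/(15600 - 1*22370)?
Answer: -7848017/1286300 ≈ -6.1012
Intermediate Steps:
29253/(-5700) + 9**4/(15600 - 1*22370) = 29253*(-1/5700) + 6561/(15600 - 22370) = -9751/1900 + 6561/(-6770) = -9751/1900 + 6561*(-1/6770) = -9751/1900 - 6561/6770 = -7848017/1286300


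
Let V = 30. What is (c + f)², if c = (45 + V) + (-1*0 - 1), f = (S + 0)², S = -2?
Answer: 6084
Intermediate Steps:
f = 4 (f = (-2 + 0)² = (-2)² = 4)
c = 74 (c = (45 + 30) + (-1*0 - 1) = 75 + (0 - 1) = 75 - 1 = 74)
(c + f)² = (74 + 4)² = 78² = 6084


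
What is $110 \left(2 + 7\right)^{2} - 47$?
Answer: $8863$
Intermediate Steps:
$110 \left(2 + 7\right)^{2} - 47 = 110 \cdot 9^{2} - 47 = 110 \cdot 81 - 47 = 8910 - 47 = 8863$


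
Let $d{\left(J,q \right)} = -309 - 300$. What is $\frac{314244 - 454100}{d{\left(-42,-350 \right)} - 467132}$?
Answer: $\frac{139856}{467741} \approx 0.299$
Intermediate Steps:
$d{\left(J,q \right)} = -609$
$\frac{314244 - 454100}{d{\left(-42,-350 \right)} - 467132} = \frac{314244 - 454100}{-609 - 467132} = - \frac{139856}{-467741} = \left(-139856\right) \left(- \frac{1}{467741}\right) = \frac{139856}{467741}$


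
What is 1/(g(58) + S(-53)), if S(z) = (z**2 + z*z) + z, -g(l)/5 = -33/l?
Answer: 58/322935 ≈ 0.00017960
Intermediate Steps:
g(l) = 165/l (g(l) = -(-165)/l = 165/l)
S(z) = z + 2*z**2 (S(z) = (z**2 + z**2) + z = 2*z**2 + z = z + 2*z**2)
1/(g(58) + S(-53)) = 1/(165/58 - 53*(1 + 2*(-53))) = 1/(165*(1/58) - 53*(1 - 106)) = 1/(165/58 - 53*(-105)) = 1/(165/58 + 5565) = 1/(322935/58) = 58/322935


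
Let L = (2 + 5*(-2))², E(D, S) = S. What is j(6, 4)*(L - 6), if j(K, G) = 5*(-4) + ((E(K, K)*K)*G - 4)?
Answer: 6960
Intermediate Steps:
L = 64 (L = (2 - 10)² = (-8)² = 64)
j(K, G) = -24 + G*K² (j(K, G) = 5*(-4) + ((K*K)*G - 4) = -20 + (K²*G - 4) = -20 + (G*K² - 4) = -20 + (-4 + G*K²) = -24 + G*K²)
j(6, 4)*(L - 6) = (-24 + 4*6²)*(64 - 6) = (-24 + 4*36)*58 = (-24 + 144)*58 = 120*58 = 6960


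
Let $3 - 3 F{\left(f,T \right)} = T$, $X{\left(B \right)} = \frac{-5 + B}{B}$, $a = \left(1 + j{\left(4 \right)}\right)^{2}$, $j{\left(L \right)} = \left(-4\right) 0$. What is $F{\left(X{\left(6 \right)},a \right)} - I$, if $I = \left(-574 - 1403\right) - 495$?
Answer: $\frac{7418}{3} \approx 2472.7$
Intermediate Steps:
$j{\left(L \right)} = 0$
$a = 1$ ($a = \left(1 + 0\right)^{2} = 1^{2} = 1$)
$X{\left(B \right)} = \frac{-5 + B}{B}$
$F{\left(f,T \right)} = 1 - \frac{T}{3}$
$I = -2472$ ($I = -1977 - 495 = -2472$)
$F{\left(X{\left(6 \right)},a \right)} - I = \left(1 - \frac{1}{3}\right) - -2472 = \left(1 - \frac{1}{3}\right) + 2472 = \frac{2}{3} + 2472 = \frac{7418}{3}$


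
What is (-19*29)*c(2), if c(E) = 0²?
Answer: 0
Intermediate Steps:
c(E) = 0
(-19*29)*c(2) = -19*29*0 = -551*0 = 0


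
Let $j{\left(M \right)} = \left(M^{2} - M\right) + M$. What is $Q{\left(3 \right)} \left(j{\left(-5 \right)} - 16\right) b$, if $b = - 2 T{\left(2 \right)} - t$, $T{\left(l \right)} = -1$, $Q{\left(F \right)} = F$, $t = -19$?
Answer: $567$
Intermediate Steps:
$b = 21$ ($b = \left(-2\right) \left(-1\right) - -19 = 2 + 19 = 21$)
$j{\left(M \right)} = M^{2}$
$Q{\left(3 \right)} \left(j{\left(-5 \right)} - 16\right) b = 3 \left(\left(-5\right)^{2} - 16\right) 21 = 3 \left(25 - 16\right) 21 = 3 \cdot 9 \cdot 21 = 27 \cdot 21 = 567$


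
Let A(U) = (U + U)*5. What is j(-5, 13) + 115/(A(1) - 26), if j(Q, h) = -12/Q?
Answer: -383/80 ≈ -4.7875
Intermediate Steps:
A(U) = 10*U (A(U) = (2*U)*5 = 10*U)
j(-5, 13) + 115/(A(1) - 26) = -12/(-5) + 115/(10*1 - 26) = -12*(-⅕) + 115/(10 - 26) = 12/5 + 115/(-16) = 12/5 - 1/16*115 = 12/5 - 115/16 = -383/80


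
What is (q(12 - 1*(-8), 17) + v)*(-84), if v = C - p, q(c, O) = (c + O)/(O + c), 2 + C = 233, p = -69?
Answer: -25284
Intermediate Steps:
C = 231 (C = -2 + 233 = 231)
q(c, O) = 1 (q(c, O) = (O + c)/(O + c) = 1)
v = 300 (v = 231 - 1*(-69) = 231 + 69 = 300)
(q(12 - 1*(-8), 17) + v)*(-84) = (1 + 300)*(-84) = 301*(-84) = -25284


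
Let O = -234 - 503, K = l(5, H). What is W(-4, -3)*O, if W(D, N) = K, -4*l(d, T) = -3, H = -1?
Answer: -2211/4 ≈ -552.75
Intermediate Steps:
l(d, T) = ¾ (l(d, T) = -¼*(-3) = ¾)
K = ¾ ≈ 0.75000
W(D, N) = ¾
O = -737
W(-4, -3)*O = (¾)*(-737) = -2211/4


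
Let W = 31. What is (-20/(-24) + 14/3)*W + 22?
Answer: 385/2 ≈ 192.50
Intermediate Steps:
(-20/(-24) + 14/3)*W + 22 = (-20/(-24) + 14/3)*31 + 22 = (-20*(-1/24) + 14*(⅓))*31 + 22 = (⅚ + 14/3)*31 + 22 = (11/2)*31 + 22 = 341/2 + 22 = 385/2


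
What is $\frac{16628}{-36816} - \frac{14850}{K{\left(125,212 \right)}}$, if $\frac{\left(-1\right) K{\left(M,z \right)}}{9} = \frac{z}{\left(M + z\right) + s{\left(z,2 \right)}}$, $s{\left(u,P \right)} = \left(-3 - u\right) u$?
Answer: $- \frac{171772056271}{487812} \approx -3.5213 \cdot 10^{5}$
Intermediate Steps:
$s{\left(u,P \right)} = u \left(-3 - u\right)$
$K{\left(M,z \right)} = - \frac{9 z}{M + z - z \left(3 + z\right)}$ ($K{\left(M,z \right)} = - 9 \frac{z}{\left(M + z\right) - z \left(3 + z\right)} = - 9 \frac{z}{M + z - z \left(3 + z\right)} = - \frac{9 z}{M + z - z \left(3 + z\right)}$)
$\frac{16628}{-36816} - \frac{14850}{K{\left(125,212 \right)}} = \frac{16628}{-36816} - \frac{14850}{9 \cdot 212 \frac{1}{212^{2} - 125 + 2 \cdot 212}} = 16628 \left(- \frac{1}{36816}\right) - \frac{14850}{9 \cdot 212 \frac{1}{44944 - 125 + 424}} = - \frac{4157}{9204} - \frac{14850}{9 \cdot 212 \cdot \frac{1}{45243}} = - \frac{4157}{9204} - \frac{14850}{\frac{212}{5027}} = - \frac{4157}{9204} - \frac{37325475}{106} = - \frac{171772056271}{487812}$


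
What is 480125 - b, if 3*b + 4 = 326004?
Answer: 1114375/3 ≈ 3.7146e+5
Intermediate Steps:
b = 326000/3 (b = -4/3 + (1/3)*326004 = -4/3 + 108668 = 326000/3 ≈ 1.0867e+5)
480125 - b = 480125 - 1*326000/3 = 480125 - 326000/3 = 1114375/3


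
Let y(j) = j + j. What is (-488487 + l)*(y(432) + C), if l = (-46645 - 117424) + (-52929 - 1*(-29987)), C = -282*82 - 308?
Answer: 15244638864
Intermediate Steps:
C = -23432 (C = -23124 - 308 = -23432)
y(j) = 2*j
l = -187011 (l = -164069 + (-52929 + 29987) = -164069 - 22942 = -187011)
(-488487 + l)*(y(432) + C) = (-488487 - 187011)*(2*432 - 23432) = -675498*(864 - 23432) = -675498*(-22568) = 15244638864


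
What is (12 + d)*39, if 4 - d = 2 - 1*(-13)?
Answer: 39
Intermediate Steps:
d = -11 (d = 4 - (2 - 1*(-13)) = 4 - (2 + 13) = 4 - 1*15 = 4 - 15 = -11)
(12 + d)*39 = (12 - 11)*39 = 1*39 = 39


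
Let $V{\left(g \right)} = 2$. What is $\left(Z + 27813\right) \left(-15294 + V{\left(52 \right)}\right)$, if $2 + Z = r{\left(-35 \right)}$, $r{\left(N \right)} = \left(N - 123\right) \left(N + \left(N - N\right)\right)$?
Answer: $-509850572$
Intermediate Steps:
$r{\left(N \right)} = N \left(-123 + N\right)$ ($r{\left(N \right)} = \left(-123 + N\right) \left(N + 0\right) = \left(-123 + N\right) N = N \left(-123 + N\right)$)
$Z = 5528$ ($Z = -2 - 35 \left(-123 - 35\right) = -2 - -5530 = -2 + 5530 = 5528$)
$\left(Z + 27813\right) \left(-15294 + V{\left(52 \right)}\right) = \left(5528 + 27813\right) \left(-15294 + 2\right) = 33341 \left(-15292\right) = -509850572$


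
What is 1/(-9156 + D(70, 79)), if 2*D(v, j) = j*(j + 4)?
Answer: -2/11755 ≈ -0.00017014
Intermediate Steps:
D(v, j) = j*(4 + j)/2 (D(v, j) = (j*(j + 4))/2 = (j*(4 + j))/2 = j*(4 + j)/2)
1/(-9156 + D(70, 79)) = 1/(-9156 + (½)*79*(4 + 79)) = 1/(-9156 + (½)*79*83) = 1/(-9156 + 6557/2) = 1/(-11755/2) = -2/11755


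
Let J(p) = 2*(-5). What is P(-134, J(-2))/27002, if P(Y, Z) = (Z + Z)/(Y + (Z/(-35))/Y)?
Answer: 4690/848497347 ≈ 5.5274e-6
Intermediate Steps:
J(p) = -10
P(Y, Z) = 2*Z/(Y - Z/(35*Y)) (P(Y, Z) = (2*Z)/(Y + (Z*(-1/35))/Y) = (2*Z)/(Y + (-Z/35)/Y) = (2*Z)/(Y - Z/(35*Y)) = 2*Z/(Y - Z/(35*Y)))
P(-134, J(-2))/27002 = (70*(-134)*(-10)/(-1*(-10) + 35*(-134)²))/27002 = (70*(-134)*(-10)/(10 + 35*17956))*(1/27002) = (70*(-134)*(-10)/(10 + 628460))*(1/27002) = (70*(-134)*(-10)/628470)*(1/27002) = (70*(-134)*(-10)*(1/628470))*(1/27002) = (9380/62847)*(1/27002) = 4690/848497347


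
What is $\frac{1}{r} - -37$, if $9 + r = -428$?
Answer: $\frac{16168}{437} \approx 36.998$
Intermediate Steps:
$r = -437$ ($r = -9 - 428 = -437$)
$\frac{1}{r} - -37 = \frac{1}{-437} - -37 = - \frac{1}{437} + 37 = \frac{16168}{437}$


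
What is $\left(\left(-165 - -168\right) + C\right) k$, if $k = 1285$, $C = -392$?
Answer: $-499865$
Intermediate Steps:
$\left(\left(-165 - -168\right) + C\right) k = \left(\left(-165 - -168\right) - 392\right) 1285 = \left(\left(-165 + 168\right) - 392\right) 1285 = \left(3 - 392\right) 1285 = \left(-389\right) 1285 = -499865$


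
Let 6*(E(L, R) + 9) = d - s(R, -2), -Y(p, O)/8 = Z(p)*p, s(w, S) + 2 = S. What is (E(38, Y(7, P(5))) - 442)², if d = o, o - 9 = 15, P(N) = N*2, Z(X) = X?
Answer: 1792921/9 ≈ 1.9921e+5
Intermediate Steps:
s(w, S) = -2 + S
P(N) = 2*N
Y(p, O) = -8*p² (Y(p, O) = -8*p*p = -8*p²)
o = 24 (o = 9 + 15 = 24)
d = 24
E(L, R) = -13/3 (E(L, R) = -9 + (24 - (-2 - 2))/6 = -9 + (24 - 1*(-4))/6 = -9 + (24 + 4)/6 = -9 + (⅙)*28 = -9 + 14/3 = -13/3)
(E(38, Y(7, P(5))) - 442)² = (-13/3 - 442)² = (-1339/3)² = 1792921/9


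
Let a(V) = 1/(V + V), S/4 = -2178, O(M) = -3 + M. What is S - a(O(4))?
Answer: -17425/2 ≈ -8712.5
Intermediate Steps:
S = -8712 (S = 4*(-2178) = -8712)
a(V) = 1/(2*V)
S - a(O(4)) = -8712 - 1/(2*(-3 + 4)) = -8712 - 1/(2*1) = -8712 - 1/2 = -17425/2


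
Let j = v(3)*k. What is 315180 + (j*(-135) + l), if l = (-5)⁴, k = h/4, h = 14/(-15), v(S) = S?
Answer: 631799/2 ≈ 3.1590e+5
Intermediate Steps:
h = -14/15 (h = 14*(-1/15) = -14/15 ≈ -0.93333)
k = -7/30 (k = -14/15/4 = -14/15*¼ = -7/30 ≈ -0.23333)
j = -7/10 (j = 3*(-7/30) = -7/10 ≈ -0.70000)
l = 625
315180 + (j*(-135) + l) = 315180 + (-7/10*(-135) + 625) = 315180 + (189/2 + 625) = 315180 + 1439/2 = 631799/2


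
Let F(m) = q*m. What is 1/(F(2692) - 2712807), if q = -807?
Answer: -1/4885251 ≈ -2.0470e-7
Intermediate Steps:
F(m) = -807*m
1/(F(2692) - 2712807) = 1/(-807*2692 - 2712807) = 1/(-2172444 - 2712807) = 1/(-4885251) = -1/4885251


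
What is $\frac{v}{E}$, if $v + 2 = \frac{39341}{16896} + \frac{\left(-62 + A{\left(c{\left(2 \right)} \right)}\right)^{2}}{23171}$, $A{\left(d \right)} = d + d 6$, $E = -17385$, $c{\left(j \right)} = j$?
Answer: $- \frac{167504263}{6806179100160} \approx -2.4611 \cdot 10^{-5}$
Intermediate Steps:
$A{\left(d \right)} = 7 d$ ($A{\left(d \right)} = d + 6 d = 7 d$)
$v = \frac{167504263}{391497216}$ ($v = -2 + \left(\frac{39341}{16896} + \frac{\left(-62 + 7 \cdot 2\right)^{2}}{23171}\right) = -2 + \left(39341 \cdot \frac{1}{16896} + \left(-62 + 14\right)^{2} \cdot \frac{1}{23171}\right) = -2 + \left(\frac{39341}{16896} + \left(-48\right)^{2} \cdot \frac{1}{23171}\right) = -2 + \left(\frac{39341}{16896} + 2304 \cdot \frac{1}{23171}\right) = -2 + \left(\frac{39341}{16896} + \frac{2304}{23171}\right) = -2 + \frac{950498695}{391497216} = \frac{167504263}{391497216} \approx 0.42786$)
$\frac{v}{E} = \frac{167504263}{391497216 \left(-17385\right)} = \frac{167504263}{391497216} \left(- \frac{1}{17385}\right) = - \frac{167504263}{6806179100160}$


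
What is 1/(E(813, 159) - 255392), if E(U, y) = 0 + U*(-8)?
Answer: -1/261896 ≈ -3.8183e-6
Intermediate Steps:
E(U, y) = -8*U (E(U, y) = 0 - 8*U = -8*U)
1/(E(813, 159) - 255392) = 1/(-8*813 - 255392) = 1/(-6504 - 255392) = 1/(-261896) = -1/261896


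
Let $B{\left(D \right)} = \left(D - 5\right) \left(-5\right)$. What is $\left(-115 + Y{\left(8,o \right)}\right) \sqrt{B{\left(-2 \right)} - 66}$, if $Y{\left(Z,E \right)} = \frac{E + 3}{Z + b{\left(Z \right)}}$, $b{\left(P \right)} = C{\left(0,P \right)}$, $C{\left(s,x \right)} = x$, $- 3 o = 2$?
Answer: $- \frac{5513 i \sqrt{31}}{48} \approx - 639.48 i$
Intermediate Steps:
$o = - \frac{2}{3}$ ($o = \left(- \frac{1}{3}\right) 2 = - \frac{2}{3} \approx -0.66667$)
$B{\left(D \right)} = 25 - 5 D$ ($B{\left(D \right)} = \left(-5 + D\right) \left(-5\right) = 25 - 5 D$)
$b{\left(P \right)} = P$
$Y{\left(Z,E \right)} = \frac{3 + E}{2 Z}$ ($Y{\left(Z,E \right)} = \frac{E + 3}{Z + Z} = \frac{3 + E}{2 Z}$)
$\left(-115 + Y{\left(8,o \right)}\right) \sqrt{B{\left(-2 \right)} - 66} = \left(-115 + \frac{3 - \frac{2}{3}}{2 \cdot 8}\right) \sqrt{\left(25 - -10\right) - 66} = \left(-115 + \frac{1}{2} \cdot \frac{1}{8} \cdot \frac{7}{3}\right) \sqrt{\left(25 + 10\right) - 66} = \left(-115 + \frac{7}{48}\right) \sqrt{35 - 66} = - \frac{5513 \sqrt{-31}}{48} = - \frac{5513 i \sqrt{31}}{48}$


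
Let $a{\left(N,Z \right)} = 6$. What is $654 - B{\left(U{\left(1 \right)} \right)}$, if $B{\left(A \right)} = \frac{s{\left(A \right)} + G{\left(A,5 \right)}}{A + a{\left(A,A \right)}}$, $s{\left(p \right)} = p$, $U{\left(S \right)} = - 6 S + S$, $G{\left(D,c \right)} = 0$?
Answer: $659$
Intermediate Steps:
$U{\left(S \right)} = - 5 S$
$B{\left(A \right)} = \frac{A}{6 + A}$ ($B{\left(A \right)} = \frac{A + 0}{A + 6} = \frac{A}{6 + A}$)
$654 - B{\left(U{\left(1 \right)} \right)} = 654 - \frac{\left(-5\right) 1}{6 - 5} = 654 - - \frac{5}{6 - 5} = 654 - - \frac{5}{1} = 654 - \left(-5\right) 1 = 654 - -5 = 654 + 5 = 659$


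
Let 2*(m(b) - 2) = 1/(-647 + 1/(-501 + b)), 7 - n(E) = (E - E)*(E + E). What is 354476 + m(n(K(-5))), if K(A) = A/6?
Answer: 113297903635/319619 ≈ 3.5448e+5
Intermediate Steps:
K(A) = A/6 (K(A) = A*(1/6) = A/6)
n(E) = 7 (n(E) = 7 - (E - E)*(E + E) = 7 - 0*2*E = 7 - 1*0 = 7 + 0 = 7)
m(b) = 2 + 1/(2*(-647 + 1/(-501 + b)))
354476 + m(n(K(-5))) = 354476 + (-1296091 + 2587*7)/(2*(-324148 + 647*7)) = 354476 + (-1296091 + 18109)/(2*(-324148 + 4529)) = 354476 + (1/2)*(-1277982)/(-319619) = 354476 + (1/2)*(-1/319619)*(-1277982) = 354476 + 638991/319619 = 113297903635/319619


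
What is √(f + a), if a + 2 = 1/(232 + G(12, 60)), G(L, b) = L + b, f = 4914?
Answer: √28371731/76 ≈ 70.086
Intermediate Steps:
a = -607/304 (a = -2 + 1/(232 + (12 + 60)) = -2 + 1/(232 + 72) = -2 + 1/304 = -607/304 ≈ -1.9967)
√(f + a) = √(4914 - 607/304) = √(1493249/304) = √28371731/76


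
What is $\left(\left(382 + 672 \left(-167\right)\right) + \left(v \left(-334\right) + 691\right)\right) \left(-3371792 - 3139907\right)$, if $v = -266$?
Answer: $145256469593$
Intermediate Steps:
$\left(\left(382 + 672 \left(-167\right)\right) + \left(v \left(-334\right) + 691\right)\right) \left(-3371792 - 3139907\right) = \left(\left(382 + 672 \left(-167\right)\right) + \left(\left(-266\right) \left(-334\right) + 691\right)\right) \left(-3371792 - 3139907\right) = \left(\left(382 - 112224\right) + \left(88844 + 691\right)\right) \left(-6511699\right) = \left(-111842 + 89535\right) \left(-6511699\right) = \left(-22307\right) \left(-6511699\right) = 145256469593$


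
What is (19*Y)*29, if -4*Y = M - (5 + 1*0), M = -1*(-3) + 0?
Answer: 551/2 ≈ 275.50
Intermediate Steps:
M = 3 (M = 3 + 0 = 3)
Y = ½ (Y = -(3 - (5 + 1*0))/4 = -(3 - (5 + 0))/4 = -(3 - 1*5)/4 = -(3 - 5)/4 = -¼*(-2) = ½ ≈ 0.50000)
(19*Y)*29 = (19*(½))*29 = (19/2)*29 = 551/2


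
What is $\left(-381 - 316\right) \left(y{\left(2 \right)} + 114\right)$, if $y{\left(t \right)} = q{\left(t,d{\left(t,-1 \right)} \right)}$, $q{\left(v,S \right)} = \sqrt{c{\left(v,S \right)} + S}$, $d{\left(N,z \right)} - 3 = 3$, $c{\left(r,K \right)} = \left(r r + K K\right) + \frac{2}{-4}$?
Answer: $-79458 - \frac{697 \sqrt{182}}{2} \approx -84160.0$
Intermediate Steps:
$c{\left(r,K \right)} = - \frac{1}{2} + K^{2} + r^{2}$ ($c{\left(r,K \right)} = \left(r^{2} + K^{2}\right) + 2 \left(- \frac{1}{4}\right) = \left(K^{2} + r^{2}\right) - \frac{1}{2} = - \frac{1}{2} + K^{2} + r^{2}$)
$d{\left(N,z \right)} = 6$ ($d{\left(N,z \right)} = 3 + 3 = 6$)
$q{\left(v,S \right)} = \sqrt{- \frac{1}{2} + S + S^{2} + v^{2}}$ ($q{\left(v,S \right)} = \sqrt{\left(- \frac{1}{2} + S^{2} + v^{2}\right) + S} = \sqrt{- \frac{1}{2} + S + S^{2} + v^{2}}$)
$y{\left(t \right)} = \frac{\sqrt{166 + 4 t^{2}}}{2}$ ($y{\left(t \right)} = \frac{\sqrt{-2 + 4 \cdot 6 + 4 \cdot 6^{2} + 4 t^{2}}}{2} = \frac{\sqrt{-2 + 24 + 4 \cdot 36 + 4 t^{2}}}{2} = \frac{\sqrt{-2 + 24 + 144 + 4 t^{2}}}{2} = \frac{\sqrt{166 + 4 t^{2}}}{2}$)
$\left(-381 - 316\right) \left(y{\left(2 \right)} + 114\right) = \left(-381 - 316\right) \left(\frac{\sqrt{166 + 4 \cdot 2^{2}}}{2} + 114\right) = - 697 \left(\frac{\sqrt{166 + 4 \cdot 4}}{2} + 114\right) = - 697 \left(\frac{\sqrt{166 + 16}}{2} + 114\right) = - 697 \left(\frac{\sqrt{182}}{2} + 114\right) = - 697 \left(114 + \frac{\sqrt{182}}{2}\right) = -79458 - \frac{697 \sqrt{182}}{2}$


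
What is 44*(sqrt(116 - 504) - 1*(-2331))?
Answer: 102564 + 88*I*sqrt(97) ≈ 1.0256e+5 + 866.7*I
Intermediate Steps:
44*(sqrt(116 - 504) - 1*(-2331)) = 44*(sqrt(-388) + 2331) = 44*(2*I*sqrt(97) + 2331) = 44*(2331 + 2*I*sqrt(97)) = 102564 + 88*I*sqrt(97)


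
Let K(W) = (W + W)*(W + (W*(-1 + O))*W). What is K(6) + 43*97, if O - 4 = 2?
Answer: 6403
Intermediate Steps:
O = 6 (O = 4 + 2 = 6)
K(W) = 2*W*(W + 5*W²) (K(W) = (W + W)*(W + (W*(-1 + 6))*W) = (2*W)*(W + (W*5)*W) = (2*W)*(W + (5*W)*W) = (2*W)*(W + 5*W²) = 2*W*(W + 5*W²))
K(6) + 43*97 = 6²*(2 + 10*6) + 43*97 = 36*(2 + 60) + 4171 = 36*62 + 4171 = 2232 + 4171 = 6403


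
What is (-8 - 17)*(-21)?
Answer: 525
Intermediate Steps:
(-8 - 17)*(-21) = -25*(-21) = 525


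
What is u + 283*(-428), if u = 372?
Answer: -120752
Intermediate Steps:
u + 283*(-428) = 372 + 283*(-428) = 372 - 121124 = -120752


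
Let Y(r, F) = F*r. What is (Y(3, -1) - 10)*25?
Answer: -325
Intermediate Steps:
(Y(3, -1) - 10)*25 = (-1*3 - 10)*25 = (-3 - 10)*25 = -13*25 = -325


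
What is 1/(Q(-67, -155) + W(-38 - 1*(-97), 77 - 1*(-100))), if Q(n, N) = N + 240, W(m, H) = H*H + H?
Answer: 1/31591 ≈ 3.1655e-5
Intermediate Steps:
W(m, H) = H + H**2 (W(m, H) = H**2 + H = H + H**2)
Q(n, N) = 240 + N
1/(Q(-67, -155) + W(-38 - 1*(-97), 77 - 1*(-100))) = 1/((240 - 155) + (77 - 1*(-100))*(1 + (77 - 1*(-100)))) = 1/(85 + (77 + 100)*(1 + (77 + 100))) = 1/(85 + 177*(1 + 177)) = 1/(85 + 177*178) = 1/(85 + 31506) = 1/31591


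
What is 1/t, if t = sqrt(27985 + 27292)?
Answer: sqrt(55277)/55277 ≈ 0.0042533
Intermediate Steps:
t = sqrt(55277) ≈ 235.11
1/t = 1/(sqrt(55277)) = sqrt(55277)/55277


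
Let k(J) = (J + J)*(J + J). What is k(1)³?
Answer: 64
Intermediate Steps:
k(J) = 4*J² (k(J) = (2*J)*(2*J) = 4*J²)
k(1)³ = (4*1²)³ = (4*1)³ = 4³ = 64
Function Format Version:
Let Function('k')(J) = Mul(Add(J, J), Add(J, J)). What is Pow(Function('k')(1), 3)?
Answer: 64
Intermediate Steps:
Function('k')(J) = Mul(4, Pow(J, 2)) (Function('k')(J) = Mul(Mul(2, J), Mul(2, J)) = Mul(4, Pow(J, 2)))
Pow(Function('k')(1), 3) = Pow(Mul(4, Pow(1, 2)), 3) = Pow(Mul(4, 1), 3) = Pow(4, 3) = 64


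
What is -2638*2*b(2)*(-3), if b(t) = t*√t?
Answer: 31656*√2 ≈ 44768.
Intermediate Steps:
b(t) = t^(3/2)
-2638*2*b(2)*(-3) = -2638*2*2^(3/2)*(-3) = -2638*2*(2*√2)*(-3) = -2638*4*√2*(-3) = -(-31656)*√2 = 31656*√2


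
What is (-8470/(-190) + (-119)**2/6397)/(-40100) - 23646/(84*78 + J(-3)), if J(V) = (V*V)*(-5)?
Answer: -19214106512671/5285716678350 ≈ -3.6351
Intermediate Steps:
J(V) = -5*V**2 (J(V) = V**2*(-5) = -5*V**2)
(-8470/(-190) + (-119)**2/6397)/(-40100) - 23646/(84*78 + J(-3)) = (-8470/(-190) + (-119)**2/6397)/(-40100) - 23646/(84*78 - 5*(-3)**2) = (-8470*(-1/190) + 14161*(1/6397))*(-1/40100) - 23646/(6552 - 5*9) = (847/19 + 14161/6397)*(-1/40100) - 23646/(6552 - 45) = (5687318/121543)*(-1/40100) - 23646/6507 = -2843659/2436937150 - 23646*1/6507 = -2843659/2436937150 - 7882/2169 = -19214106512671/5285716678350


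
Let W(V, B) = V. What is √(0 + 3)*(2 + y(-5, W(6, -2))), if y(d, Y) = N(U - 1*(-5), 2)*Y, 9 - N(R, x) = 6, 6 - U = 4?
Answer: 20*√3 ≈ 34.641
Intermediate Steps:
U = 2 (U = 6 - 1*4 = 6 - 4 = 2)
N(R, x) = 3 (N(R, x) = 9 - 1*6 = 9 - 6 = 3)
y(d, Y) = 3*Y
√(0 + 3)*(2 + y(-5, W(6, -2))) = √(0 + 3)*(2 + 3*6) = √3*(2 + 18) = √3*20 = 20*√3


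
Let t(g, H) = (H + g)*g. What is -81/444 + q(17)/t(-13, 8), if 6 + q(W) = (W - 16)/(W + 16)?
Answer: -87071/317460 ≈ -0.27427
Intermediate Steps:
t(g, H) = g*(H + g)
q(W) = -6 + (-16 + W)/(16 + W) (q(W) = -6 + (W - 16)/(W + 16) = -6 + (-16 + W)/(16 + W))
-81/444 + q(17)/t(-13, 8) = -81/444 + ((-112 - 5*17)/(16 + 17))/((-13*(8 - 13))) = -81*1/444 + ((-112 - 85)/33)/((-13*(-5))) = -27/148 + ((1/33)*(-197))/65 = -27/148 - 197/33*1/65 = -27/148 - 197/2145 = -87071/317460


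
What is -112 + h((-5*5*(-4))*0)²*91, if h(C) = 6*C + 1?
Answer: -21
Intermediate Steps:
h(C) = 1 + 6*C
-112 + h((-5*5*(-4))*0)²*91 = -112 + (1 + 6*((-5*5*(-4))*0))²*91 = -112 + (1 + 6*(-25*(-4)*0))²*91 = -112 + (1 + 6*(100*0))²*91 = -112 + (1 + 6*0)²*91 = -112 + (1 + 0)²*91 = -112 + 1²*91 = -112 + 1*91 = -112 + 91 = -21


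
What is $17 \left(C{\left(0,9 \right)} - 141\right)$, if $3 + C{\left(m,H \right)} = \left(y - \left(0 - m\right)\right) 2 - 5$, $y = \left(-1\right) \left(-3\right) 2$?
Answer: $-2329$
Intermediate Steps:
$y = 6$ ($y = 3 \cdot 2 = 6$)
$C{\left(m,H \right)} = 4 + 2 m$ ($C{\left(m,H \right)} = -3 + \left(\left(6 - \left(0 - m\right)\right) 2 - 5\right) = -3 + \left(\left(6 - - m\right) 2 - 5\right) = -3 + \left(\left(6 + m\right) 2 - 5\right) = -3 + \left(\left(12 + 2 m\right) - 5\right) = -3 + \left(7 + 2 m\right) = 4 + 2 m$)
$17 \left(C{\left(0,9 \right)} - 141\right) = 17 \left(\left(4 + 2 \cdot 0\right) - 141\right) = 17 \left(\left(4 + 0\right) - 141\right) = 17 \left(4 - 141\right) = 17 \left(-137\right) = -2329$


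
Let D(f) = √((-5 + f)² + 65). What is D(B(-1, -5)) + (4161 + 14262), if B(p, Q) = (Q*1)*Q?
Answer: 18423 + √465 ≈ 18445.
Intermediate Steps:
B(p, Q) = Q² (B(p, Q) = Q*Q = Q²)
D(f) = √(65 + (-5 + f)²)
D(B(-1, -5)) + (4161 + 14262) = √(65 + (-5 + (-5)²)²) + (4161 + 14262) = √(65 + (-5 + 25)²) + 18423 = √(65 + 20²) + 18423 = √(65 + 400) + 18423 = √465 + 18423 = 18423 + √465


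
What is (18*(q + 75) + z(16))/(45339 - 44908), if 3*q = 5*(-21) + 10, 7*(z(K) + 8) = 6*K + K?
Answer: 788/431 ≈ 1.8283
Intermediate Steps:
z(K) = -8 + K (z(K) = -8 + (6*K + K)/7 = -8 + (7*K)/7 = -8 + K)
q = -95/3 (q = (5*(-21) + 10)/3 = (-105 + 10)/3 = (⅓)*(-95) = -95/3 ≈ -31.667)
(18*(q + 75) + z(16))/(45339 - 44908) = (18*(-95/3 + 75) + (-8 + 16))/(45339 - 44908) = (18*(130/3) + 8)/431 = (780 + 8)*(1/431) = 788*(1/431) = 788/431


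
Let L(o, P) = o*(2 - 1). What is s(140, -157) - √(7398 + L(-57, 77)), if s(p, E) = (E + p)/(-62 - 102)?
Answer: 17/164 - √7341 ≈ -85.576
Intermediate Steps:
L(o, P) = o (L(o, P) = o*1 = o)
s(p, E) = -E/164 - p/164 (s(p, E) = (E + p)/(-164) = (E + p)*(-1/164) = -E/164 - p/164)
s(140, -157) - √(7398 + L(-57, 77)) = (-1/164*(-157) - 1/164*140) - √(7398 - 57) = (157/164 - 35/41) - √7341 = 17/164 - √7341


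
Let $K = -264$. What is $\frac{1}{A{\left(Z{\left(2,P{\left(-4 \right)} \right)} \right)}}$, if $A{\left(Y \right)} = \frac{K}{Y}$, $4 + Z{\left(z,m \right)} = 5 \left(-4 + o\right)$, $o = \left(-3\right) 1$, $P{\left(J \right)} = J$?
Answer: $\frac{13}{88} \approx 0.14773$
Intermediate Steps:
$o = -3$
$Z{\left(z,m \right)} = -39$ ($Z{\left(z,m \right)} = -4 + 5 \left(-4 - 3\right) = -4 + 5 \left(-7\right) = -4 - 35 = -39$)
$A{\left(Y \right)} = - \frac{264}{Y}$
$\frac{1}{A{\left(Z{\left(2,P{\left(-4 \right)} \right)} \right)}} = \frac{1}{\left(-264\right) \frac{1}{-39}} = \frac{1}{\left(-264\right) \left(- \frac{1}{39}\right)} = \frac{1}{\frac{88}{13}} = \frac{13}{88}$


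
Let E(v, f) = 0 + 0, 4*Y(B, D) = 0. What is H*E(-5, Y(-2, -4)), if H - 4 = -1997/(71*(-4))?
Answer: 0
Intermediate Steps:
Y(B, D) = 0 (Y(B, D) = (1/4)*0 = 0)
E(v, f) = 0
H = 3133/284 (H = 4 - 1997/(71*(-4)) = 4 - 1997/(-284) = 4 - 1997*(-1/284) = 4 + 1997/284 = 3133/284 ≈ 11.032)
H*E(-5, Y(-2, -4)) = (3133/284)*0 = 0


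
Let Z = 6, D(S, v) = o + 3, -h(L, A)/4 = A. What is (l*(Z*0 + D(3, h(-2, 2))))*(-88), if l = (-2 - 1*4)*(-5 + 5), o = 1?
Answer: 0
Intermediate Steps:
h(L, A) = -4*A
D(S, v) = 4 (D(S, v) = 1 + 3 = 4)
l = 0 (l = (-2 - 4)*0 = -6*0 = 0)
(l*(Z*0 + D(3, h(-2, 2))))*(-88) = (0*(6*0 + 4))*(-88) = (0*(0 + 4))*(-88) = (0*4)*(-88) = 0*(-88) = 0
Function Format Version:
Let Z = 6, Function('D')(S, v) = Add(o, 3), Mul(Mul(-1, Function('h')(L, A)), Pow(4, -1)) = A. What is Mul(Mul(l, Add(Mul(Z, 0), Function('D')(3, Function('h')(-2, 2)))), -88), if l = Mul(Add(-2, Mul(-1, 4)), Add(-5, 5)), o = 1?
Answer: 0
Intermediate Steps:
Function('h')(L, A) = Mul(-4, A)
Function('D')(S, v) = 4 (Function('D')(S, v) = Add(1, 3) = 4)
l = 0 (l = Mul(Add(-2, -4), 0) = Mul(-6, 0) = 0)
Mul(Mul(l, Add(Mul(Z, 0), Function('D')(3, Function('h')(-2, 2)))), -88) = Mul(Mul(0, Add(Mul(6, 0), 4)), -88) = Mul(Mul(0, Add(0, 4)), -88) = Mul(Mul(0, 4), -88) = Mul(0, -88) = 0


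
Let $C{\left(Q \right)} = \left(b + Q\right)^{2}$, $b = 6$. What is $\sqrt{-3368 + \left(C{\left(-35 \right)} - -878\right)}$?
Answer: $i \sqrt{1649} \approx 40.608 i$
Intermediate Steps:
$C{\left(Q \right)} = \left(6 + Q\right)^{2}$
$\sqrt{-3368 + \left(C{\left(-35 \right)} - -878\right)} = \sqrt{-3368 + \left(\left(6 - 35\right)^{2} - -878\right)} = \sqrt{-3368 + \left(\left(-29\right)^{2} + 878\right)} = \sqrt{-3368 + \left(841 + 878\right)} = \sqrt{-3368 + 1719} = \sqrt{-1649} = i \sqrt{1649}$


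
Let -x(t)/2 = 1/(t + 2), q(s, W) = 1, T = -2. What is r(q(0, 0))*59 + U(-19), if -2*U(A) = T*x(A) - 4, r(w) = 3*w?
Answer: 3045/17 ≈ 179.12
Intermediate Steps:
x(t) = -2/(2 + t) (x(t) = -2/(t + 2) = -2/(2 + t))
U(A) = 2 - 2/(2 + A) (U(A) = -(-(-4)/(2 + A) - 4)/2 = -(4/(2 + A) - 4)/2 = -(-4 + 4/(2 + A))/2 = 2 - 2/(2 + A))
r(q(0, 0))*59 + U(-19) = (3*1)*59 + 2*(1 - 19)/(2 - 19) = 3*59 + 2*(-18)/(-17) = 177 + 2*(-1/17)*(-18) = 177 + 36/17 = 3045/17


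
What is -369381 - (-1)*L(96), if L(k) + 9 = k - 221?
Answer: -369515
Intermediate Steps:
L(k) = -230 + k (L(k) = -9 + (k - 221) = -9 + (-221 + k) = -230 + k)
-369381 - (-1)*L(96) = -369381 - (-1)*(-230 + 96) = -369381 - (-1)*(-134) = -369381 - 1*134 = -369381 - 134 = -369515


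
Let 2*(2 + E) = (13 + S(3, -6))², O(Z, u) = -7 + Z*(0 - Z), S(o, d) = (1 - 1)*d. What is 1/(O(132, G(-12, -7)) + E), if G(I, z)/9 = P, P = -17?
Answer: -2/34697 ≈ -5.7642e-5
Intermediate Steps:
G(I, z) = -153 (G(I, z) = 9*(-17) = -153)
S(o, d) = 0 (S(o, d) = 0*d = 0)
O(Z, u) = -7 - Z² (O(Z, u) = -7 + Z*(-Z) = -7 - Z²)
E = 165/2 (E = -2 + (13 + 0)²/2 = -2 + (½)*13² = -2 + (½)*169 = -2 + 169/2 = 165/2 ≈ 82.500)
1/(O(132, G(-12, -7)) + E) = 1/((-7 - 1*132²) + 165/2) = 1/((-7 - 1*17424) + 165/2) = 1/((-7 - 17424) + 165/2) = 1/(-17431 + 165/2) = 1/(-34697/2) = -2/34697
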